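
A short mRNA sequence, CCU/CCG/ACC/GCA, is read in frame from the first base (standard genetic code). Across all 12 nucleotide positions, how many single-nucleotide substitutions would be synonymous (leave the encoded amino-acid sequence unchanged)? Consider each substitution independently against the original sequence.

Codon 1 (CCU, Pro): 3 synonymous substitutions.
Codon 2 (CCG, Pro): 3 synonymous substitutions.
Codon 3 (ACC, Thr): 3 synonymous substitutions.
Codon 4 (GCA, Ala): 3 synonymous substitutions.
Total: 3 + 3 + 3 + 3 = 12.

12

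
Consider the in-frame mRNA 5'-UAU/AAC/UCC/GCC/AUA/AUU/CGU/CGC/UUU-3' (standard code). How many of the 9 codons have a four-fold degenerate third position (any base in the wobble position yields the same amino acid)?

4

Codon 1 UAU (Tyr): third position 2-fold.
Codon 2 AAC (Asn): third position 2-fold.
Codon 3 UCC (Ser): third position 4-fold.
Codon 4 GCC (Ala): third position 4-fold.
Codon 5 AUA (Ile): third position 3-fold.
Codon 6 AUU (Ile): third position 3-fold.
Codon 7 CGU (Arg): third position 4-fold.
Codon 8 CGC (Arg): third position 4-fold.
Codon 9 UUU (Phe): third position 2-fold.
Four-fold degenerate third positions: 4.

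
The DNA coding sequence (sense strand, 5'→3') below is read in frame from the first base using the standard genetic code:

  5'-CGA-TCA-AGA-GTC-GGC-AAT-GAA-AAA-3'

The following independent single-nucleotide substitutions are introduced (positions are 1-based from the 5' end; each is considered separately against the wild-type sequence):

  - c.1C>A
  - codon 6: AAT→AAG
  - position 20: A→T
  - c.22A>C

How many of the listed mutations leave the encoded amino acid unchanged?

1

Codon 1: CGA (Arg) → AGA (Arg) — synonymous.
Codon 6: AAT (Asn) → AAG (Lys) — missense.
Codon 7: GAA (Glu) → GTA (Val) — missense.
Codon 8: AAA (Lys) → CAA (Gln) — missense.
Synonymous: 1 of 4.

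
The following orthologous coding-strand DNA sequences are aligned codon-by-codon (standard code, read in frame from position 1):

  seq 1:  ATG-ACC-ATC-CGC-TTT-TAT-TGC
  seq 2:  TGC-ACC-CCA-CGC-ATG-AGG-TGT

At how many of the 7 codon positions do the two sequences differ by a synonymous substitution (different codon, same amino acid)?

Codon 1: ATG Met / TGC Cys — nonsynonymous.
Codon 2: ACC Thr / ACC Thr — identical.
Codon 3: ATC Ile / CCA Pro — nonsynonymous.
Codon 4: CGC Arg / CGC Arg — identical.
Codon 5: TTT Phe / ATG Met — nonsynonymous.
Codon 6: TAT Tyr / AGG Arg — nonsynonymous.
Codon 7: TGC Cys / TGT Cys — synonymous.
Synonymous differences: 1.

1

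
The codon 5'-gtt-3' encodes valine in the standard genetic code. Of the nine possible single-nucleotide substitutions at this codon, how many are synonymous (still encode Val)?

3

Position 1: none → 0 synonymous.
Position 2: none → 0 synonymous.
Position 3: GTC, GTA, GTG → 3 synonymous.
Total: 0 + 0 + 3 = 3.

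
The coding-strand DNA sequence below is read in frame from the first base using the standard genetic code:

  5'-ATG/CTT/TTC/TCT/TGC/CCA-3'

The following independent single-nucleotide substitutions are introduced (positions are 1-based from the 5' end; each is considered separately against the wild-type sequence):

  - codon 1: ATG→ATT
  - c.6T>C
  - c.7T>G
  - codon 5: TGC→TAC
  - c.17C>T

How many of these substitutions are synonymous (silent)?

1

Codon 1: ATG (Met) → ATT (Ile) — missense.
Codon 2: CTT (Leu) → CTC (Leu) — synonymous.
Codon 3: TTC (Phe) → GTC (Val) — missense.
Codon 5: TGC (Cys) → TAC (Tyr) — missense.
Codon 6: CCA (Pro) → CTA (Leu) — missense.
Synonymous: 1 of 5.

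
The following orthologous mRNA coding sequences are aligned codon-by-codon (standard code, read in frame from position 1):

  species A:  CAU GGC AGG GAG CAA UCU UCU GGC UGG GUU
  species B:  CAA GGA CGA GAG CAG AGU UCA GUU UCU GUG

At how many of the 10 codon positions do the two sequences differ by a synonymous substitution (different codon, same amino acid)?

Codon 1: CAU His / CAA Gln — nonsynonymous.
Codon 2: GGC Gly / GGA Gly — synonymous.
Codon 3: AGG Arg / CGA Arg — synonymous.
Codon 4: GAG Glu / GAG Glu — identical.
Codon 5: CAA Gln / CAG Gln — synonymous.
Codon 6: UCU Ser / AGU Ser — synonymous.
Codon 7: UCU Ser / UCA Ser — synonymous.
Codon 8: GGC Gly / GUU Val — nonsynonymous.
Codon 9: UGG Trp / UCU Ser — nonsynonymous.
Codon 10: GUU Val / GUG Val — synonymous.
Synonymous differences: 6.

6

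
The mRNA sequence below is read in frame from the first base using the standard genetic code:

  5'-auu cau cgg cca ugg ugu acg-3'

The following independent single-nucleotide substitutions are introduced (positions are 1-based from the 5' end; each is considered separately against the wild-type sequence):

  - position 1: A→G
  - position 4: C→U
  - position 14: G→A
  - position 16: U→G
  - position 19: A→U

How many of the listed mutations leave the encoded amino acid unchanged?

0

Codon 1: AUU (Ile) → GUU (Val) — missense.
Codon 2: CAU (His) → UAU (Tyr) — missense.
Codon 5: UGG (Trp) → UAG (Stop) — nonsense.
Codon 6: UGU (Cys) → GGU (Gly) — missense.
Codon 7: ACG (Thr) → UCG (Ser) — missense.
Synonymous: 0 of 5.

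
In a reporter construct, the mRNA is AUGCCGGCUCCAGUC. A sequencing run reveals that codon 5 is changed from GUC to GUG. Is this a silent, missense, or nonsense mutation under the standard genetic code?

silent

Position 15 falls in codon 5: GUC → Val.
After the substitution the codon is GUG → Val.
Both encode Val, so the change is synonymous.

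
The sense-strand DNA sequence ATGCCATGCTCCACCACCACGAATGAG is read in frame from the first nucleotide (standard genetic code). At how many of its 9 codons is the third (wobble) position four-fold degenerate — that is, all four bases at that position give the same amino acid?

5

Codon 1 ATG (Met): third position 1-fold.
Codon 2 CCA (Pro): third position 4-fold.
Codon 3 TGC (Cys): third position 2-fold.
Codon 4 TCC (Ser): third position 4-fold.
Codon 5 ACC (Thr): third position 4-fold.
Codon 6 ACC (Thr): third position 4-fold.
Codon 7 ACG (Thr): third position 4-fold.
Codon 8 AAT (Asn): third position 2-fold.
Codon 9 GAG (Glu): third position 2-fold.
Four-fold degenerate third positions: 5.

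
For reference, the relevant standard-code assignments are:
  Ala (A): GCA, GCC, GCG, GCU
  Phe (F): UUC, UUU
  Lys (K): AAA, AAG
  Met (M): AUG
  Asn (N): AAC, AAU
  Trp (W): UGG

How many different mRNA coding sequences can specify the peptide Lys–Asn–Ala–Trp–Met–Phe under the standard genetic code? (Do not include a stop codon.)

Lys: 2 codons.
Asn: 2 codons.
Ala: 4 codons.
Trp: 1 codon.
Met: 1 codon.
Phe: 2 codons.
2 × 2 × 4 × 1 × 1 × 2 = 32.

32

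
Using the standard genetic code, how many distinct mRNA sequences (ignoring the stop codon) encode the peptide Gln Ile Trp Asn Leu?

72

Gln: 2 codons.
Ile: 3 codons.
Trp: 1 codon.
Asn: 2 codons.
Leu: 6 codons.
2 × 3 × 1 × 2 × 6 = 72.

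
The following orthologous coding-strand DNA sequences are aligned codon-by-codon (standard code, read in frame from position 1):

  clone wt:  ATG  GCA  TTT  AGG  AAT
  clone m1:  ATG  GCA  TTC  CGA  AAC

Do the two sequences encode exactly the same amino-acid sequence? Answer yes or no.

yes

Codon 1: ATG Met / ATG Met — identical.
Codon 2: GCA Ala / GCA Ala — identical.
Codon 3: TTT Phe / TTC Phe — synonymous.
Codon 4: AGG Arg / CGA Arg — synonymous.
Codon 5: AAT Asn / AAC Asn — synonymous.
Nonsynonymous differences: 0 → same protein.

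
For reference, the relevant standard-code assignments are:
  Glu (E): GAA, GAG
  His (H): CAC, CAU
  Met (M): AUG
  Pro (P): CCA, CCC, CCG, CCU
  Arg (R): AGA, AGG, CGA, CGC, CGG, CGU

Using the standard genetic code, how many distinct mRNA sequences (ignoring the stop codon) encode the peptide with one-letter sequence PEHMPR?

Pro: 4 codons.
Glu: 2 codons.
His: 2 codons.
Met: 1 codon.
Pro: 4 codons.
Arg: 6 codons.
4 × 2 × 2 × 1 × 4 × 6 = 384.

384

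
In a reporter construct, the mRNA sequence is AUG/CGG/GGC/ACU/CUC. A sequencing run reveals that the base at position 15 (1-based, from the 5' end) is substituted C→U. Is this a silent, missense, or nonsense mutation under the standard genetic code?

Position 15 falls in codon 5: CUC → Leu.
After the substitution the codon is CUU → Leu.
Both encode Leu, so the change is synonymous.

silent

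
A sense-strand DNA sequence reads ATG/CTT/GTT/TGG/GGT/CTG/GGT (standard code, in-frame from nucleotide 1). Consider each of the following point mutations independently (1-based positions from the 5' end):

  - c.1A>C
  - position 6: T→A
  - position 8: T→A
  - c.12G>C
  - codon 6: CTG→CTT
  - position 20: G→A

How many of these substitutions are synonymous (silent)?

Codon 1: ATG (Met) → CTG (Leu) — missense.
Codon 2: CTT (Leu) → CTA (Leu) — synonymous.
Codon 3: GTT (Val) → GAT (Asp) — missense.
Codon 4: TGG (Trp) → TGC (Cys) — missense.
Codon 6: CTG (Leu) → CTT (Leu) — synonymous.
Codon 7: GGT (Gly) → GAT (Asp) — missense.
Synonymous: 2 of 6.

2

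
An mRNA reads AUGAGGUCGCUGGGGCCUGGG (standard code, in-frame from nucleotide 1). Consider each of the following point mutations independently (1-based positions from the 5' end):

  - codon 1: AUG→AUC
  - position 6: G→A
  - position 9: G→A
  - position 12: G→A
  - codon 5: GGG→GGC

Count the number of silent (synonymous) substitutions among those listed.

Codon 1: AUG (Met) → AUC (Ile) — missense.
Codon 2: AGG (Arg) → AGA (Arg) — synonymous.
Codon 3: UCG (Ser) → UCA (Ser) — synonymous.
Codon 4: CUG (Leu) → CUA (Leu) — synonymous.
Codon 5: GGG (Gly) → GGC (Gly) — synonymous.
Synonymous: 4 of 5.

4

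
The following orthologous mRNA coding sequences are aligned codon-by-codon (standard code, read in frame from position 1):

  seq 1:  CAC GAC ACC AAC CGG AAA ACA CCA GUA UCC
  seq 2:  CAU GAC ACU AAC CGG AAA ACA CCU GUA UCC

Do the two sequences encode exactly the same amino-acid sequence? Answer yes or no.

Codon 1: CAC His / CAU His — synonymous.
Codon 2: GAC Asp / GAC Asp — identical.
Codon 3: ACC Thr / ACU Thr — synonymous.
Codon 4: AAC Asn / AAC Asn — identical.
Codon 5: CGG Arg / CGG Arg — identical.
Codon 6: AAA Lys / AAA Lys — identical.
Codon 7: ACA Thr / ACA Thr — identical.
Codon 8: CCA Pro / CCU Pro — synonymous.
Codon 9: GUA Val / GUA Val — identical.
Codon 10: UCC Ser / UCC Ser — identical.
Nonsynonymous differences: 0 → same protein.

yes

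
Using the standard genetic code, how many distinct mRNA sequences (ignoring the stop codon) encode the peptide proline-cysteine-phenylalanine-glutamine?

32

Pro: 4 codons.
Cys: 2 codons.
Phe: 2 codons.
Gln: 2 codons.
4 × 2 × 2 × 2 = 32.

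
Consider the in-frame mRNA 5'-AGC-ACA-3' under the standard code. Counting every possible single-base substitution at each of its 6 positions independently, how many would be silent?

Codon 1 (AGC, Ser): 1 synonymous substitution.
Codon 2 (ACA, Thr): 3 synonymous substitutions.
Total: 1 + 3 = 4.

4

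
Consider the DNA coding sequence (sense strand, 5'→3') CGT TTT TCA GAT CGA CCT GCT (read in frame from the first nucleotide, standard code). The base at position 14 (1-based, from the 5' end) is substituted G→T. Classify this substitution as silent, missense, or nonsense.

Position 14 falls in codon 5: CGA → Arg.
After the substitution the codon is CTA → Leu.
Arg ≠ Leu, so this is a missense mutation.

missense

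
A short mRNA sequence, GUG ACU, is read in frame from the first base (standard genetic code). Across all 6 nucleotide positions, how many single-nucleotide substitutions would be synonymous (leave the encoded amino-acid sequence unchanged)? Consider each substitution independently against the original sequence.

Codon 1 (GUG, Val): 3 synonymous substitutions.
Codon 2 (ACU, Thr): 3 synonymous substitutions.
Total: 3 + 3 = 6.

6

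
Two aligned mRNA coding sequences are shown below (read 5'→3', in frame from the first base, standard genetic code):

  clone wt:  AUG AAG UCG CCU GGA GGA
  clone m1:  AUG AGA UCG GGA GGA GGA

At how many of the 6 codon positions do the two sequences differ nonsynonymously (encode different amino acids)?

2

Codon 1: AUG Met / AUG Met — identical.
Codon 2: AAG Lys / AGA Arg — nonsynonymous.
Codon 3: UCG Ser / UCG Ser — identical.
Codon 4: CCU Pro / GGA Gly — nonsynonymous.
Codon 5: GGA Gly / GGA Gly — identical.
Codon 6: GGA Gly / GGA Gly — identical.
Nonsynonymous differences: 2.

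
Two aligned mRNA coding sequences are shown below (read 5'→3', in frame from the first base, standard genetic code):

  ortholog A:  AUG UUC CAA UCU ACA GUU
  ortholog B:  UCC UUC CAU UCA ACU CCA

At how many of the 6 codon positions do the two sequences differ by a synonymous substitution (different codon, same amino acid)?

2

Codon 1: AUG Met / UCC Ser — nonsynonymous.
Codon 2: UUC Phe / UUC Phe — identical.
Codon 3: CAA Gln / CAU His — nonsynonymous.
Codon 4: UCU Ser / UCA Ser — synonymous.
Codon 5: ACA Thr / ACU Thr — synonymous.
Codon 6: GUU Val / CCA Pro — nonsynonymous.
Synonymous differences: 2.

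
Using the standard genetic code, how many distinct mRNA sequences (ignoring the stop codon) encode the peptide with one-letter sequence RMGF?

48

Arg: 6 codons.
Met: 1 codon.
Gly: 4 codons.
Phe: 2 codons.
6 × 1 × 4 × 2 = 48.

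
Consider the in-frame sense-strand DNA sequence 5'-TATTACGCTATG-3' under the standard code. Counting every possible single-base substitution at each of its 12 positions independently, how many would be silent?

Codon 1 (TAT, Tyr): 1 synonymous substitution.
Codon 2 (TAC, Tyr): 1 synonymous substitution.
Codon 3 (GCT, Ala): 3 synonymous substitutions.
Codon 4 (ATG, Met): 0 synonymous substitutions.
Total: 1 + 1 + 3 + 0 = 5.

5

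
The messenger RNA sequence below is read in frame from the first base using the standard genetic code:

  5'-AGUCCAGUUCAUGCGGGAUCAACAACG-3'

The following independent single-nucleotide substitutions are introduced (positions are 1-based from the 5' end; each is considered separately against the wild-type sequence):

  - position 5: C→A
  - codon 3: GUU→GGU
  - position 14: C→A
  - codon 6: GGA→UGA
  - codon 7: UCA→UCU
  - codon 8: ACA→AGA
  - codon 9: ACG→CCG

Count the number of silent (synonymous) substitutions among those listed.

1

Codon 2: CCA (Pro) → CAA (Gln) — missense.
Codon 3: GUU (Val) → GGU (Gly) — missense.
Codon 5: GCG (Ala) → GAG (Glu) — missense.
Codon 6: GGA (Gly) → UGA (Stop) — nonsense.
Codon 7: UCA (Ser) → UCU (Ser) — synonymous.
Codon 8: ACA (Thr) → AGA (Arg) — missense.
Codon 9: ACG (Thr) → CCG (Pro) — missense.
Synonymous: 1 of 7.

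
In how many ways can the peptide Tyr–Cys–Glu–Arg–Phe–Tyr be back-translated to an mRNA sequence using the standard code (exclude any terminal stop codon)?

192

Tyr: 2 codons.
Cys: 2 codons.
Glu: 2 codons.
Arg: 6 codons.
Phe: 2 codons.
Tyr: 2 codons.
2 × 2 × 2 × 6 × 2 × 2 = 192.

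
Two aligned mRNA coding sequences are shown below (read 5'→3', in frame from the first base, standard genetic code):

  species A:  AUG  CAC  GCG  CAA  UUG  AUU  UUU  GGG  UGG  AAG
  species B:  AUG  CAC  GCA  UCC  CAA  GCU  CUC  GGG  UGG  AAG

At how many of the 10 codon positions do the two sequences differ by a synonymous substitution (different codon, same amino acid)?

Codon 1: AUG Met / AUG Met — identical.
Codon 2: CAC His / CAC His — identical.
Codon 3: GCG Ala / GCA Ala — synonymous.
Codon 4: CAA Gln / UCC Ser — nonsynonymous.
Codon 5: UUG Leu / CAA Gln — nonsynonymous.
Codon 6: AUU Ile / GCU Ala — nonsynonymous.
Codon 7: UUU Phe / CUC Leu — nonsynonymous.
Codon 8: GGG Gly / GGG Gly — identical.
Codon 9: UGG Trp / UGG Trp — identical.
Codon 10: AAG Lys / AAG Lys — identical.
Synonymous differences: 1.

1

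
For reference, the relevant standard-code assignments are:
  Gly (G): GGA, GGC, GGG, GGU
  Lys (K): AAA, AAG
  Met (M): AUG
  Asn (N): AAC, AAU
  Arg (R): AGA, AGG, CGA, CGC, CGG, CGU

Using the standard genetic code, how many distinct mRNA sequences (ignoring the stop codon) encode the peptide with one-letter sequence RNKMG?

Arg: 6 codons.
Asn: 2 codons.
Lys: 2 codons.
Met: 1 codon.
Gly: 4 codons.
6 × 2 × 2 × 1 × 4 = 96.

96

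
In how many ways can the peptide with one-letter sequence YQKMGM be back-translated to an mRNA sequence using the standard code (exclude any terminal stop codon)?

32

Tyr: 2 codons.
Gln: 2 codons.
Lys: 2 codons.
Met: 1 codon.
Gly: 4 codons.
Met: 1 codon.
2 × 2 × 2 × 1 × 4 × 1 = 32.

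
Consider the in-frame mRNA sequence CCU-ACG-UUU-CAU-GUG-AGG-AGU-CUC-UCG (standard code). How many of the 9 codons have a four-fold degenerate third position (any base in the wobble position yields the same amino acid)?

Codon 1 CCU (Pro): third position 4-fold.
Codon 2 ACG (Thr): third position 4-fold.
Codon 3 UUU (Phe): third position 2-fold.
Codon 4 CAU (His): third position 2-fold.
Codon 5 GUG (Val): third position 4-fold.
Codon 6 AGG (Arg): third position 2-fold.
Codon 7 AGU (Ser): third position 2-fold.
Codon 8 CUC (Leu): third position 4-fold.
Codon 9 UCG (Ser): third position 4-fold.
Four-fold degenerate third positions: 5.

5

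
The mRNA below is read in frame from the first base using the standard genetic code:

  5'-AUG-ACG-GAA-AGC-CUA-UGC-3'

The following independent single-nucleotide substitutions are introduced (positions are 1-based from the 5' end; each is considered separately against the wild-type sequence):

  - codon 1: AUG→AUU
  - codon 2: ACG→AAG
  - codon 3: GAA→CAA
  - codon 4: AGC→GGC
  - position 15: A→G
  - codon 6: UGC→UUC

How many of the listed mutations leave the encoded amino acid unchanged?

Codon 1: AUG (Met) → AUU (Ile) — missense.
Codon 2: ACG (Thr) → AAG (Lys) — missense.
Codon 3: GAA (Glu) → CAA (Gln) — missense.
Codon 4: AGC (Ser) → GGC (Gly) — missense.
Codon 5: CUA (Leu) → CUG (Leu) — synonymous.
Codon 6: UGC (Cys) → UUC (Phe) — missense.
Synonymous: 1 of 6.

1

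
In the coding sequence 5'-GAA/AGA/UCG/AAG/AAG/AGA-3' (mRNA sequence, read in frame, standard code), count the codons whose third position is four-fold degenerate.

1

Codon 1 GAA (Glu): third position 2-fold.
Codon 2 AGA (Arg): third position 2-fold.
Codon 3 UCG (Ser): third position 4-fold.
Codon 4 AAG (Lys): third position 2-fold.
Codon 5 AAG (Lys): third position 2-fold.
Codon 6 AGA (Arg): third position 2-fold.
Four-fold degenerate third positions: 1.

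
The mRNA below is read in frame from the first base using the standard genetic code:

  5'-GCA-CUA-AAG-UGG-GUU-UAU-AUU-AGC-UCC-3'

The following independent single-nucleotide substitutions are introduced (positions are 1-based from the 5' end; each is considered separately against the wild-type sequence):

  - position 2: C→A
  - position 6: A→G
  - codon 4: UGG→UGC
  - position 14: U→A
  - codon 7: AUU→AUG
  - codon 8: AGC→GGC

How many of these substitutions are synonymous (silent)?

Codon 1: GCA (Ala) → GAA (Glu) — missense.
Codon 2: CUA (Leu) → CUG (Leu) — synonymous.
Codon 4: UGG (Trp) → UGC (Cys) — missense.
Codon 5: GUU (Val) → GAU (Asp) — missense.
Codon 7: AUU (Ile) → AUG (Met) — missense.
Codon 8: AGC (Ser) → GGC (Gly) — missense.
Synonymous: 1 of 6.

1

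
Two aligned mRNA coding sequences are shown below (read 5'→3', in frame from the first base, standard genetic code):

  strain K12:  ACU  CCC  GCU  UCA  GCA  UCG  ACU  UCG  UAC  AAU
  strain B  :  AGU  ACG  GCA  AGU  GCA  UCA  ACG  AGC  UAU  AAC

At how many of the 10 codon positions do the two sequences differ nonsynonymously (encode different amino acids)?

2

Codon 1: ACU Thr / AGU Ser — nonsynonymous.
Codon 2: CCC Pro / ACG Thr — nonsynonymous.
Codon 3: GCU Ala / GCA Ala — synonymous.
Codon 4: UCA Ser / AGU Ser — synonymous.
Codon 5: GCA Ala / GCA Ala — identical.
Codon 6: UCG Ser / UCA Ser — synonymous.
Codon 7: ACU Thr / ACG Thr — synonymous.
Codon 8: UCG Ser / AGC Ser — synonymous.
Codon 9: UAC Tyr / UAU Tyr — synonymous.
Codon 10: AAU Asn / AAC Asn — synonymous.
Nonsynonymous differences: 2.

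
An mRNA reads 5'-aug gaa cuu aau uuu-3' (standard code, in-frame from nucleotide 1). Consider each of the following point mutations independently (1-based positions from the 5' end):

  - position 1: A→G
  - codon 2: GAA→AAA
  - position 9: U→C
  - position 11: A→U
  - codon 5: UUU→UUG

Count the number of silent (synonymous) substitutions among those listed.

1

Codon 1: AUG (Met) → GUG (Val) — missense.
Codon 2: GAA (Glu) → AAA (Lys) — missense.
Codon 3: CUU (Leu) → CUC (Leu) — synonymous.
Codon 4: AAU (Asn) → AUU (Ile) — missense.
Codon 5: UUU (Phe) → UUG (Leu) — missense.
Synonymous: 1 of 5.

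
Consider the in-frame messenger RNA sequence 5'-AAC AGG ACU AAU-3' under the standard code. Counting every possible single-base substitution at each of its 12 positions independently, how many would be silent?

7

Codon 1 (AAC, Asn): 1 synonymous substitution.
Codon 2 (AGG, Arg): 2 synonymous substitutions.
Codon 3 (ACU, Thr): 3 synonymous substitutions.
Codon 4 (AAU, Asn): 1 synonymous substitution.
Total: 1 + 2 + 3 + 1 = 7.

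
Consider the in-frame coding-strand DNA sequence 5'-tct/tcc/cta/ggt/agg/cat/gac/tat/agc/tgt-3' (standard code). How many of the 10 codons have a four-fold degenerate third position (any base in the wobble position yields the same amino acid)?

Codon 1 TCT (Ser): third position 4-fold.
Codon 2 TCC (Ser): third position 4-fold.
Codon 3 CTA (Leu): third position 4-fold.
Codon 4 GGT (Gly): third position 4-fold.
Codon 5 AGG (Arg): third position 2-fold.
Codon 6 CAT (His): third position 2-fold.
Codon 7 GAC (Asp): third position 2-fold.
Codon 8 TAT (Tyr): third position 2-fold.
Codon 9 AGC (Ser): third position 2-fold.
Codon 10 TGT (Cys): third position 2-fold.
Four-fold degenerate third positions: 4.

4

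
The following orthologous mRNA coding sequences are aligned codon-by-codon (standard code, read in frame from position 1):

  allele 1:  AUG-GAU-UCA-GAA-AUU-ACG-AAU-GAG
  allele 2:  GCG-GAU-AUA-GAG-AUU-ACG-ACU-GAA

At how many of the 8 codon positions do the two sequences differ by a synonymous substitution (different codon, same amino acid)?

2

Codon 1: AUG Met / GCG Ala — nonsynonymous.
Codon 2: GAU Asp / GAU Asp — identical.
Codon 3: UCA Ser / AUA Ile — nonsynonymous.
Codon 4: GAA Glu / GAG Glu — synonymous.
Codon 5: AUU Ile / AUU Ile — identical.
Codon 6: ACG Thr / ACG Thr — identical.
Codon 7: AAU Asn / ACU Thr — nonsynonymous.
Codon 8: GAG Glu / GAA Glu — synonymous.
Synonymous differences: 2.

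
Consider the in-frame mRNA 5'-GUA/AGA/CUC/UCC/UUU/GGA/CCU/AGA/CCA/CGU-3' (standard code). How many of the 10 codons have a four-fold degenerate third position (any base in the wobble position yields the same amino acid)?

7

Codon 1 GUA (Val): third position 4-fold.
Codon 2 AGA (Arg): third position 2-fold.
Codon 3 CUC (Leu): third position 4-fold.
Codon 4 UCC (Ser): third position 4-fold.
Codon 5 UUU (Phe): third position 2-fold.
Codon 6 GGA (Gly): third position 4-fold.
Codon 7 CCU (Pro): third position 4-fold.
Codon 8 AGA (Arg): third position 2-fold.
Codon 9 CCA (Pro): third position 4-fold.
Codon 10 CGU (Arg): third position 4-fold.
Four-fold degenerate third positions: 7.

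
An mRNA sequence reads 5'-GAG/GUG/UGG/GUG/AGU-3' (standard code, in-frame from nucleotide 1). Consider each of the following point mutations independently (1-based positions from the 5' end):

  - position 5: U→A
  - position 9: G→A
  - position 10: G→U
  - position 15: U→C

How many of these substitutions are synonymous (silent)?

1

Codon 2: GUG (Val) → GAG (Glu) — missense.
Codon 3: UGG (Trp) → UGA (Stop) — nonsense.
Codon 4: GUG (Val) → UUG (Leu) — missense.
Codon 5: AGU (Ser) → AGC (Ser) — synonymous.
Synonymous: 1 of 4.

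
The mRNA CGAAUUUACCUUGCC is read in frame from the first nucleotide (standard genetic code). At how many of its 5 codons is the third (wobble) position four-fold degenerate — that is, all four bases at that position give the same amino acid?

Codon 1 CGA (Arg): third position 4-fold.
Codon 2 AUU (Ile): third position 3-fold.
Codon 3 UAC (Tyr): third position 2-fold.
Codon 4 CUU (Leu): third position 4-fold.
Codon 5 GCC (Ala): third position 4-fold.
Four-fold degenerate third positions: 3.

3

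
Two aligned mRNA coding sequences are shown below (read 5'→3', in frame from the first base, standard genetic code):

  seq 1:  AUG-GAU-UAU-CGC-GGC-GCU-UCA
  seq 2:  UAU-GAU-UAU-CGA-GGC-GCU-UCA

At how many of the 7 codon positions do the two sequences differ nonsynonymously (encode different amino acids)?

1

Codon 1: AUG Met / UAU Tyr — nonsynonymous.
Codon 2: GAU Asp / GAU Asp — identical.
Codon 3: UAU Tyr / UAU Tyr — identical.
Codon 4: CGC Arg / CGA Arg — synonymous.
Codon 5: GGC Gly / GGC Gly — identical.
Codon 6: GCU Ala / GCU Ala — identical.
Codon 7: UCA Ser / UCA Ser — identical.
Nonsynonymous differences: 1.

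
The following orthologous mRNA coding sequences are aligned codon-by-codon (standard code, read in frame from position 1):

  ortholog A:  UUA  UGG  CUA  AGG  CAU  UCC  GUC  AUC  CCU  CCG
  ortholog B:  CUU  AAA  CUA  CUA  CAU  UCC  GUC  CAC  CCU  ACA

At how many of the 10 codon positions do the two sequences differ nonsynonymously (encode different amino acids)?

4

Codon 1: UUA Leu / CUU Leu — synonymous.
Codon 2: UGG Trp / AAA Lys — nonsynonymous.
Codon 3: CUA Leu / CUA Leu — identical.
Codon 4: AGG Arg / CUA Leu — nonsynonymous.
Codon 5: CAU His / CAU His — identical.
Codon 6: UCC Ser / UCC Ser — identical.
Codon 7: GUC Val / GUC Val — identical.
Codon 8: AUC Ile / CAC His — nonsynonymous.
Codon 9: CCU Pro / CCU Pro — identical.
Codon 10: CCG Pro / ACA Thr — nonsynonymous.
Nonsynonymous differences: 4.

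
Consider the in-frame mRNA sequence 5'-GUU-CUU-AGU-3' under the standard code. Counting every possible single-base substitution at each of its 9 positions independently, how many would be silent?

7

Codon 1 (GUU, Val): 3 synonymous substitutions.
Codon 2 (CUU, Leu): 3 synonymous substitutions.
Codon 3 (AGU, Ser): 1 synonymous substitution.
Total: 3 + 3 + 1 = 7.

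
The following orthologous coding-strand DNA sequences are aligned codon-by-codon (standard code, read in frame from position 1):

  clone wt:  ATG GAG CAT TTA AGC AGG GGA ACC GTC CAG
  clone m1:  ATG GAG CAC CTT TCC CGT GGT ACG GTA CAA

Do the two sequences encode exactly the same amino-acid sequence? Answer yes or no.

Codon 1: ATG Met / ATG Met — identical.
Codon 2: GAG Glu / GAG Glu — identical.
Codon 3: CAT His / CAC His — synonymous.
Codon 4: TTA Leu / CTT Leu — synonymous.
Codon 5: AGC Ser / TCC Ser — synonymous.
Codon 6: AGG Arg / CGT Arg — synonymous.
Codon 7: GGA Gly / GGT Gly — synonymous.
Codon 8: ACC Thr / ACG Thr — synonymous.
Codon 9: GTC Val / GTA Val — synonymous.
Codon 10: CAG Gln / CAA Gln — synonymous.
Nonsynonymous differences: 0 → same protein.

yes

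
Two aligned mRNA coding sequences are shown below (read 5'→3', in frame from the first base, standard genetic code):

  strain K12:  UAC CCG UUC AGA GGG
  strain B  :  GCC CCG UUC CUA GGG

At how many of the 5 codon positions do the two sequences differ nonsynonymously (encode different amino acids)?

2

Codon 1: UAC Tyr / GCC Ala — nonsynonymous.
Codon 2: CCG Pro / CCG Pro — identical.
Codon 3: UUC Phe / UUC Phe — identical.
Codon 4: AGA Arg / CUA Leu — nonsynonymous.
Codon 5: GGG Gly / GGG Gly — identical.
Nonsynonymous differences: 2.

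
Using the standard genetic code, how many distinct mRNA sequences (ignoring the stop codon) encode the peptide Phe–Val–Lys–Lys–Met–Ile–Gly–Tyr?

768

Phe: 2 codons.
Val: 4 codons.
Lys: 2 codons.
Lys: 2 codons.
Met: 1 codon.
Ile: 3 codons.
Gly: 4 codons.
Tyr: 2 codons.
2 × 4 × 2 × 2 × 1 × 3 × 4 × 2 = 768.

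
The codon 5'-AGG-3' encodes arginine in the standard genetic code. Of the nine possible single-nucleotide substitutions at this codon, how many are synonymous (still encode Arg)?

Position 1: CGG → 1 synonymous.
Position 2: none → 0 synonymous.
Position 3: AGA → 1 synonymous.
Total: 1 + 0 + 1 = 2.

2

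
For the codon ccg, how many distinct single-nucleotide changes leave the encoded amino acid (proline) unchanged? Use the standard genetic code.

Position 1: none → 0 synonymous.
Position 2: none → 0 synonymous.
Position 3: CCT, CCC, CCA → 3 synonymous.
Total: 0 + 0 + 3 = 3.

3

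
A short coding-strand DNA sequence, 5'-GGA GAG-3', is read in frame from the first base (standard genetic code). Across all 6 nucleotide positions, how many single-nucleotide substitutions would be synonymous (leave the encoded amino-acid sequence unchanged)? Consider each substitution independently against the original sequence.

Codon 1 (GGA, Gly): 3 synonymous substitutions.
Codon 2 (GAG, Glu): 1 synonymous substitution.
Total: 3 + 1 = 4.

4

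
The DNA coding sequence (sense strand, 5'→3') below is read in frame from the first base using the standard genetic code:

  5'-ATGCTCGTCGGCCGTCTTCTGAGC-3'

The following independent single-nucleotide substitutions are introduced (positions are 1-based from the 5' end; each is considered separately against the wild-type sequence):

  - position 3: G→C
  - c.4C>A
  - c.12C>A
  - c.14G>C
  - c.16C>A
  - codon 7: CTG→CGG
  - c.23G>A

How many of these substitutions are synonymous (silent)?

1

Codon 1: ATG (Met) → ATC (Ile) — missense.
Codon 2: CTC (Leu) → ATC (Ile) — missense.
Codon 4: GGC (Gly) → GGA (Gly) — synonymous.
Codon 5: CGT (Arg) → CCT (Pro) — missense.
Codon 6: CTT (Leu) → ATT (Ile) — missense.
Codon 7: CTG (Leu) → CGG (Arg) — missense.
Codon 8: AGC (Ser) → AAC (Asn) — missense.
Synonymous: 1 of 7.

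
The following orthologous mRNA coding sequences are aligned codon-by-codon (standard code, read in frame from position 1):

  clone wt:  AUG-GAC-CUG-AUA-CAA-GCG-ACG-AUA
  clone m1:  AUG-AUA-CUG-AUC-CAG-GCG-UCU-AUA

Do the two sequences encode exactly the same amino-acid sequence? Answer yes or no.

Codon 1: AUG Met / AUG Met — identical.
Codon 2: GAC Asp / AUA Ile — nonsynonymous.
Codon 3: CUG Leu / CUG Leu — identical.
Codon 4: AUA Ile / AUC Ile — synonymous.
Codon 5: CAA Gln / CAG Gln — synonymous.
Codon 6: GCG Ala / GCG Ala — identical.
Codon 7: ACG Thr / UCU Ser — nonsynonymous.
Codon 8: AUA Ile / AUA Ile — identical.
Nonsynonymous differences: 2 → different protein.

no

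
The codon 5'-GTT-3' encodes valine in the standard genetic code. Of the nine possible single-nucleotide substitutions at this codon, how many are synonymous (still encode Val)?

3

Position 1: none → 0 synonymous.
Position 2: none → 0 synonymous.
Position 3: GTC, GTA, GTG → 3 synonymous.
Total: 0 + 0 + 3 = 3.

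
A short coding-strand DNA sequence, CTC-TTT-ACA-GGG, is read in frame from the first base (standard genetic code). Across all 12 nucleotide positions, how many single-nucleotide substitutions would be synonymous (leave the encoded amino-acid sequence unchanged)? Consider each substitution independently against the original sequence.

Codon 1 (CTC, Leu): 3 synonymous substitutions.
Codon 2 (TTT, Phe): 1 synonymous substitution.
Codon 3 (ACA, Thr): 3 synonymous substitutions.
Codon 4 (GGG, Gly): 3 synonymous substitutions.
Total: 3 + 1 + 3 + 3 = 10.

10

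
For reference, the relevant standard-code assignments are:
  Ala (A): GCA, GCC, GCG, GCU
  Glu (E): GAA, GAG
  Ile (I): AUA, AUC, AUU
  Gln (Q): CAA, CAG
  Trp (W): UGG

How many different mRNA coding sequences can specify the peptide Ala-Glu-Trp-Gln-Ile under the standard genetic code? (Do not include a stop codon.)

48

Ala: 4 codons.
Glu: 2 codons.
Trp: 1 codon.
Gln: 2 codons.
Ile: 3 codons.
4 × 2 × 1 × 2 × 3 = 48.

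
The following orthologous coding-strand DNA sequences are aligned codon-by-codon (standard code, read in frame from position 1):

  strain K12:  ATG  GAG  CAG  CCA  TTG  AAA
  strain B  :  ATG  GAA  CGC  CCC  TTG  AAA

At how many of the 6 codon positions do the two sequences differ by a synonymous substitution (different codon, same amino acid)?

2

Codon 1: ATG Met / ATG Met — identical.
Codon 2: GAG Glu / GAA Glu — synonymous.
Codon 3: CAG Gln / CGC Arg — nonsynonymous.
Codon 4: CCA Pro / CCC Pro — synonymous.
Codon 5: TTG Leu / TTG Leu — identical.
Codon 6: AAA Lys / AAA Lys — identical.
Synonymous differences: 2.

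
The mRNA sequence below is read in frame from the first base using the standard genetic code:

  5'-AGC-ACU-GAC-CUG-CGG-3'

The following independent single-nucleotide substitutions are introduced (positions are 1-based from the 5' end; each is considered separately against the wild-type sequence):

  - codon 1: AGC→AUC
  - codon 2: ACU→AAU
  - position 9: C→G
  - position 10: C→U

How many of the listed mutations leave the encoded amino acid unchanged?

Codon 1: AGC (Ser) → AUC (Ile) — missense.
Codon 2: ACU (Thr) → AAU (Asn) — missense.
Codon 3: GAC (Asp) → GAG (Glu) — missense.
Codon 4: CUG (Leu) → UUG (Leu) — synonymous.
Synonymous: 1 of 4.

1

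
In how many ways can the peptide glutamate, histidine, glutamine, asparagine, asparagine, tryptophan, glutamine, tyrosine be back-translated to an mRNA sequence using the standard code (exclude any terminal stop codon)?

128

Glu: 2 codons.
His: 2 codons.
Gln: 2 codons.
Asn: 2 codons.
Asn: 2 codons.
Trp: 1 codon.
Gln: 2 codons.
Tyr: 2 codons.
2 × 2 × 2 × 2 × 2 × 1 × 2 × 2 = 128.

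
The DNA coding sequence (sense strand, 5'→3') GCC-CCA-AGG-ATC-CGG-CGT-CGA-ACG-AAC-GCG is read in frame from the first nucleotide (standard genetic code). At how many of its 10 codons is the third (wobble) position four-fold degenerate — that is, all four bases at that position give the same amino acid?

7

Codon 1 GCC (Ala): third position 4-fold.
Codon 2 CCA (Pro): third position 4-fold.
Codon 3 AGG (Arg): third position 2-fold.
Codon 4 ATC (Ile): third position 3-fold.
Codon 5 CGG (Arg): third position 4-fold.
Codon 6 CGT (Arg): third position 4-fold.
Codon 7 CGA (Arg): third position 4-fold.
Codon 8 ACG (Thr): third position 4-fold.
Codon 9 AAC (Asn): third position 2-fold.
Codon 10 GCG (Ala): third position 4-fold.
Four-fold degenerate third positions: 7.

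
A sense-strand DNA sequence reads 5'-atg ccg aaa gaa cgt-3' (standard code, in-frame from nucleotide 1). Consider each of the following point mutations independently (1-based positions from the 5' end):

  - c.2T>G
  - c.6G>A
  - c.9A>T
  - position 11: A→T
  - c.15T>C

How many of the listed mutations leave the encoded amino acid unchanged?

Codon 1: ATG (Met) → AGG (Arg) — missense.
Codon 2: CCG (Pro) → CCA (Pro) — synonymous.
Codon 3: AAA (Lys) → AAT (Asn) — missense.
Codon 4: GAA (Glu) → GTA (Val) — missense.
Codon 5: CGT (Arg) → CGC (Arg) — synonymous.
Synonymous: 2 of 5.

2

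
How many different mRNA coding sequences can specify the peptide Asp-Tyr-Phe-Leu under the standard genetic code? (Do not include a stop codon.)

Asp: 2 codons.
Tyr: 2 codons.
Phe: 2 codons.
Leu: 6 codons.
2 × 2 × 2 × 6 = 48.

48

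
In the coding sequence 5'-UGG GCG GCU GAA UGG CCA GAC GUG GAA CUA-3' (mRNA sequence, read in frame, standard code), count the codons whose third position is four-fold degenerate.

5

Codon 1 UGG (Trp): third position 1-fold.
Codon 2 GCG (Ala): third position 4-fold.
Codon 3 GCU (Ala): third position 4-fold.
Codon 4 GAA (Glu): third position 2-fold.
Codon 5 UGG (Trp): third position 1-fold.
Codon 6 CCA (Pro): third position 4-fold.
Codon 7 GAC (Asp): third position 2-fold.
Codon 8 GUG (Val): third position 4-fold.
Codon 9 GAA (Glu): third position 2-fold.
Codon 10 CUA (Leu): third position 4-fold.
Four-fold degenerate third positions: 5.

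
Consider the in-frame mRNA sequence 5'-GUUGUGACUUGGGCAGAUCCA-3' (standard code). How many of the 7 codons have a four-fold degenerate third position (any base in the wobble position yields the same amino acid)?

5

Codon 1 GUU (Val): third position 4-fold.
Codon 2 GUG (Val): third position 4-fold.
Codon 3 ACU (Thr): third position 4-fold.
Codon 4 UGG (Trp): third position 1-fold.
Codon 5 GCA (Ala): third position 4-fold.
Codon 6 GAU (Asp): third position 2-fold.
Codon 7 CCA (Pro): third position 4-fold.
Four-fold degenerate third positions: 5.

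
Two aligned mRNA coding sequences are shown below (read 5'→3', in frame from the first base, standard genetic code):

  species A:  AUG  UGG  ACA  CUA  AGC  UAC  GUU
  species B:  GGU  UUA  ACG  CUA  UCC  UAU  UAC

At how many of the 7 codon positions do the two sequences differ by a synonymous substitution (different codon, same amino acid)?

3

Codon 1: AUG Met / GGU Gly — nonsynonymous.
Codon 2: UGG Trp / UUA Leu — nonsynonymous.
Codon 3: ACA Thr / ACG Thr — synonymous.
Codon 4: CUA Leu / CUA Leu — identical.
Codon 5: AGC Ser / UCC Ser — synonymous.
Codon 6: UAC Tyr / UAU Tyr — synonymous.
Codon 7: GUU Val / UAC Tyr — nonsynonymous.
Synonymous differences: 3.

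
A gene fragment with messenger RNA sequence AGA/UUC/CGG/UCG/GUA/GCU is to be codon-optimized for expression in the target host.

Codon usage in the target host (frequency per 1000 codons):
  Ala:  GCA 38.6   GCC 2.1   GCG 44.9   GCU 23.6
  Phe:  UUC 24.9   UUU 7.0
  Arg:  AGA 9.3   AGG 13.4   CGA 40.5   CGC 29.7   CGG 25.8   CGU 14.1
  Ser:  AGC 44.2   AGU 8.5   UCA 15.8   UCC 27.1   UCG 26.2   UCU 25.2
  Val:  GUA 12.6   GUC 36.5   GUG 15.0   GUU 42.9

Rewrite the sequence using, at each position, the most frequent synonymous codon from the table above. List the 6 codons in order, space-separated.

Codon 1 (Arg): best is CGA at 40.5.
Codon 2 (Phe): best is UUC at 24.9.
Codon 3 (Arg): best is CGA at 40.5.
Codon 4 (Ser): best is AGC at 44.2.
Codon 5 (Val): best is GUU at 42.9.
Codon 6 (Ala): best is GCG at 44.9.

CGA UUC CGA AGC GUU GCG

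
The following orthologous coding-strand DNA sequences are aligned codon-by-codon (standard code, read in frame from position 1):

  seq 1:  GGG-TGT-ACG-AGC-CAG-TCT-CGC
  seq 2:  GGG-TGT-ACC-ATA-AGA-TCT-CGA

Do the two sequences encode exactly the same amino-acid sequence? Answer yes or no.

Codon 1: GGG Gly / GGG Gly — identical.
Codon 2: TGT Cys / TGT Cys — identical.
Codon 3: ACG Thr / ACC Thr — synonymous.
Codon 4: AGC Ser / ATA Ile — nonsynonymous.
Codon 5: CAG Gln / AGA Arg — nonsynonymous.
Codon 6: TCT Ser / TCT Ser — identical.
Codon 7: CGC Arg / CGA Arg — synonymous.
Nonsynonymous differences: 2 → different protein.

no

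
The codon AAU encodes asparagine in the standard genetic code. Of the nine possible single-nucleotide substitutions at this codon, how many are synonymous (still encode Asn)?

Position 1: none → 0 synonymous.
Position 2: none → 0 synonymous.
Position 3: AAC → 1 synonymous.
Total: 0 + 0 + 1 = 1.

1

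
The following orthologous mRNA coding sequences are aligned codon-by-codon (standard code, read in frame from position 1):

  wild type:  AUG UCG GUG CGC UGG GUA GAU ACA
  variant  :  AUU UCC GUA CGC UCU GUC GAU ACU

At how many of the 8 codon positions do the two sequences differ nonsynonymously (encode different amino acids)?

2

Codon 1: AUG Met / AUU Ile — nonsynonymous.
Codon 2: UCG Ser / UCC Ser — synonymous.
Codon 3: GUG Val / GUA Val — synonymous.
Codon 4: CGC Arg / CGC Arg — identical.
Codon 5: UGG Trp / UCU Ser — nonsynonymous.
Codon 6: GUA Val / GUC Val — synonymous.
Codon 7: GAU Asp / GAU Asp — identical.
Codon 8: ACA Thr / ACU Thr — synonymous.
Nonsynonymous differences: 2.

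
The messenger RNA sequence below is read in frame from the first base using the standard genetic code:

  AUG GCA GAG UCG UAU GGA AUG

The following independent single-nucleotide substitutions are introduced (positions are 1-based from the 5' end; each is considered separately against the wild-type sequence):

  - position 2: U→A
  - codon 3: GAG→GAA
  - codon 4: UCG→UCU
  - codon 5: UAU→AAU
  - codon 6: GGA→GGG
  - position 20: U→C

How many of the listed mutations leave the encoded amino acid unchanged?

Codon 1: AUG (Met) → AAG (Lys) — missense.
Codon 3: GAG (Glu) → GAA (Glu) — synonymous.
Codon 4: UCG (Ser) → UCU (Ser) — synonymous.
Codon 5: UAU (Tyr) → AAU (Asn) — missense.
Codon 6: GGA (Gly) → GGG (Gly) — synonymous.
Codon 7: AUG (Met) → ACG (Thr) — missense.
Synonymous: 3 of 6.

3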